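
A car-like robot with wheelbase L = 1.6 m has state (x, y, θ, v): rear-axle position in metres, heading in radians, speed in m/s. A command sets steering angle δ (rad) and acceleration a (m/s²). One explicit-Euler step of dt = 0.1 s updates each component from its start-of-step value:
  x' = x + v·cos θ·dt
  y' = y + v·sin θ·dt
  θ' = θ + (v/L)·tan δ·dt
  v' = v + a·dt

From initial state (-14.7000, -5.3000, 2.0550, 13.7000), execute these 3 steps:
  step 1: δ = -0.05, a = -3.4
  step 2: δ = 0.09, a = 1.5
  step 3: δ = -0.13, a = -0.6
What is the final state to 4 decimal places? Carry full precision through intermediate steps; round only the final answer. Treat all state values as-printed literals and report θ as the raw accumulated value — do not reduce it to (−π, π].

(-16.5759, -1.7049, 1.9771, 13.4500)

after step 1 (δ=-0.05, a=-3.4): (-15.337740, -4.087487, 2.012152, 13.360000)
after step 2 (δ=0.09, a=1.5): (-15.908433, -2.879511, 2.087505, 13.510000)
after step 3 (δ=-0.13, a=-0.6): (-16.575856, -1.704885, 1.977114, 13.450000)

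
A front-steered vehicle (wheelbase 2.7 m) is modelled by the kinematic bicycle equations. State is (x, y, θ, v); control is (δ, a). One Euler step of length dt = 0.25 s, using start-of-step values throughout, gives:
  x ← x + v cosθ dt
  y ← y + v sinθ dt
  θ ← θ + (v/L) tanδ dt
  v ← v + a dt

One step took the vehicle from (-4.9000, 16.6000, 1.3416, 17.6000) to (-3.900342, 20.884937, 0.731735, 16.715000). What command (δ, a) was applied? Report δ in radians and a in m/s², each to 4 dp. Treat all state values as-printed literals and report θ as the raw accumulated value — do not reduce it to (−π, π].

δ = -0.3581, a = -3.5400

a = (v'−v)/dt = (-0.885000)/0.25 = -3.5400
Δθ = θ'−θ = -0.609865;  (v·dt/L) = 17.6000·0.25/2.7 = 1.629630
tan δ = Δθ·L/(v·dt) = -0.374235  →  δ = -0.3581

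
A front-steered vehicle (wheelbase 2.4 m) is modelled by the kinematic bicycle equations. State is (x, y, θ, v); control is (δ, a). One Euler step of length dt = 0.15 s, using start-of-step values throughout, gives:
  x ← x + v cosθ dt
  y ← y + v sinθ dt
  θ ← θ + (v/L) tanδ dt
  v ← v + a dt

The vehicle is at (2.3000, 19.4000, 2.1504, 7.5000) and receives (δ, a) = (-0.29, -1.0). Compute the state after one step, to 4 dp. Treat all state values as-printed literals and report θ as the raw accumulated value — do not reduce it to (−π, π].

x' = 2.3000 + 7.5000·cos(2.1504)·0.15 = 1.6838
y' = 19.4000 + 7.5000·sin(2.1504)·0.15 = 20.3413
θ' = 2.1504 + (7.5000/2.4)·tan(-0.29)·0.15 = 2.0105
v' = 7.5000 − 1.0000·0.15 = 7.3500

(1.6838, 20.3413, 2.0105, 7.3500)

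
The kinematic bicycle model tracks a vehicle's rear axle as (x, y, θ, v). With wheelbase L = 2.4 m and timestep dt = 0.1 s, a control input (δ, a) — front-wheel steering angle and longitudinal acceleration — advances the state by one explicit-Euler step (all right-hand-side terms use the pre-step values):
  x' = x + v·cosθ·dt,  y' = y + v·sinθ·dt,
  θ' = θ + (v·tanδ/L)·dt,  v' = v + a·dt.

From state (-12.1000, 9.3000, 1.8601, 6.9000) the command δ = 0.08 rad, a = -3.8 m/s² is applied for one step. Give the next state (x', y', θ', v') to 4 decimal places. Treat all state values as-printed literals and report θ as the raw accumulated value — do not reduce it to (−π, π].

x' = -12.1000 + 6.9000·cos(1.8601)·0.1 = -12.2968
y' = 9.3000 + 6.9000·sin(1.8601)·0.1 = 9.9613
θ' = 1.8601 + (6.9000/2.4)·tan(0.08)·0.1 = 1.8831
v' = 6.9000 − 3.8000·0.1 = 6.5200

(-12.2968, 9.9613, 1.8831, 6.5200)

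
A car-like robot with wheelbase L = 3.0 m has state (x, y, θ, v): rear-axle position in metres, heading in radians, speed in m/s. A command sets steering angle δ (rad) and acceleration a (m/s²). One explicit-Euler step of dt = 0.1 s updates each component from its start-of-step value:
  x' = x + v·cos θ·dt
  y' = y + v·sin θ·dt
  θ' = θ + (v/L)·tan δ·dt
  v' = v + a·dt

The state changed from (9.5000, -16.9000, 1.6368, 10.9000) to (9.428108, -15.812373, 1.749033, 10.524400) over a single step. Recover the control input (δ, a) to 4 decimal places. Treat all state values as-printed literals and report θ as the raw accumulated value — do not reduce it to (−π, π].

δ = 0.2996, a = -3.7560

a = (v'−v)/dt = (-0.375600)/0.1 = -3.7560
Δθ = θ'−θ = 0.112233;  (v·dt/L) = 10.9000·0.1/3.0 = 0.363333
tan δ = Δθ·L/(v·dt) = 0.308898  →  δ = 0.2996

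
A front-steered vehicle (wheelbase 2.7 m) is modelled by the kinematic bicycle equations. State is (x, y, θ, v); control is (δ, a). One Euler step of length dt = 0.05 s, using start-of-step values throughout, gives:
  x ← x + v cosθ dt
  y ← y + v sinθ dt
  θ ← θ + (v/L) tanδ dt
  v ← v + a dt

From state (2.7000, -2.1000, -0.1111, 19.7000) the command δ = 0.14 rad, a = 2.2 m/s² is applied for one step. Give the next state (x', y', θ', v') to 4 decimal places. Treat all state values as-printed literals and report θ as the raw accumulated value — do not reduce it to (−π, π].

(3.6789, -2.2092, -0.0597, 19.8100)

x' = 2.7000 + 19.7000·cos(-0.1111)·0.05 = 3.6789
y' = -2.1000 + 19.7000·sin(-0.1111)·0.05 = -2.2092
θ' = -0.1111 + (19.7000/2.7)·tan(0.14)·0.05 = -0.0597
v' = 19.7000 + 2.2000·0.05 = 19.8100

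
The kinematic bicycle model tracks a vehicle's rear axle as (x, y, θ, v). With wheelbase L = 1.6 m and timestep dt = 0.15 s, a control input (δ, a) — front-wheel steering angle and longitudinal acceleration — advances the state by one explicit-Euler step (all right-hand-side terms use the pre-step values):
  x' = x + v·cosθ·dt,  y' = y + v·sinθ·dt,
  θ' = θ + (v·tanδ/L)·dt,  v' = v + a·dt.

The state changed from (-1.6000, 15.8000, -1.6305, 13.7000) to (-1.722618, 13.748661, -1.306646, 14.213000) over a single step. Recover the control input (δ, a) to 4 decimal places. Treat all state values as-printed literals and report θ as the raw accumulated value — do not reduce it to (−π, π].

δ = 0.2470, a = 3.4200

a = (v'−v)/dt = (0.513000)/0.15 = 3.4200
Δθ = θ'−θ = 0.323854;  (v·dt/L) = 13.7000·0.15/1.6 = 1.284375
tan δ = Δθ·L/(v·dt) = 0.252149  →  δ = 0.2470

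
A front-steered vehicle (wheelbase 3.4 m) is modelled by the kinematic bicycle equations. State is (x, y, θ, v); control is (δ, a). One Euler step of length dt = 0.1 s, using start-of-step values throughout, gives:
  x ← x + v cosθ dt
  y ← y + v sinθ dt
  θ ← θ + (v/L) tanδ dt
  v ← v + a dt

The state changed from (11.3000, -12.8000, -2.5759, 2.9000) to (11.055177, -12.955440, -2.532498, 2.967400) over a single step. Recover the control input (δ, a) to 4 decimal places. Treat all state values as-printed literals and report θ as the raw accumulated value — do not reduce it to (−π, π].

a = (v'−v)/dt = (0.067400)/0.1 = 0.6740
Δθ = θ'−θ = 0.043402;  (v·dt/L) = 2.9000·0.1/3.4 = 0.085294
tan δ = Δθ·L/(v·dt) = 0.508851  →  δ = 0.4707

δ = 0.4707, a = 0.6740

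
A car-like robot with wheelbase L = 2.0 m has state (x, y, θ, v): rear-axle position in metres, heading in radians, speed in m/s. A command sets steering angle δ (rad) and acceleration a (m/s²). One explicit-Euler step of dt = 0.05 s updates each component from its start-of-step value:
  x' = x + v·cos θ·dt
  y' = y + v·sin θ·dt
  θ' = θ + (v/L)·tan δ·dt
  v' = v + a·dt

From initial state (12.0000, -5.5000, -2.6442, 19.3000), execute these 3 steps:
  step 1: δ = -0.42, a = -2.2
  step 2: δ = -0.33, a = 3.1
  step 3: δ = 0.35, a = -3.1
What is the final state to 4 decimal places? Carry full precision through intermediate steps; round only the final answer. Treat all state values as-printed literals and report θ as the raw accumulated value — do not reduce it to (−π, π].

after step 1 (δ=-0.42, a=-2.2): (11.151929, -5.960436, -2.859671, 19.190000)
after step 2 (δ=-0.33, a=3.1): (10.230308, -6.227371, -3.023998, 19.345000)
after step 3 (δ=0.35, a=-3.1): (9.269738, -6.340852, -2.847461, 19.190000)

(9.2697, -6.3409, -2.8475, 19.1900)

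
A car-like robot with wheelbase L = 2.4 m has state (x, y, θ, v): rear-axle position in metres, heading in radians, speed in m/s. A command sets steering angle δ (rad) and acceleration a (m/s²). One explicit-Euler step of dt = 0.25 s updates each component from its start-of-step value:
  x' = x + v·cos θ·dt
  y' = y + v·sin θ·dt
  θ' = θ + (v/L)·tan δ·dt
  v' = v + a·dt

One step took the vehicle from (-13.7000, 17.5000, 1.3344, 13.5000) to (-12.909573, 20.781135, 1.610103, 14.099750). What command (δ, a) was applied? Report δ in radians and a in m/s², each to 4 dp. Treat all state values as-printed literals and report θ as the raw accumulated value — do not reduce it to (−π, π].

δ = 0.1936, a = 2.3990

a = (v'−v)/dt = (0.599750)/0.25 = 2.3990
Δθ = θ'−θ = 0.275703;  (v·dt/L) = 13.5000·0.25/2.4 = 1.406250
tan δ = Δθ·L/(v·dt) = 0.196055  →  δ = 0.1936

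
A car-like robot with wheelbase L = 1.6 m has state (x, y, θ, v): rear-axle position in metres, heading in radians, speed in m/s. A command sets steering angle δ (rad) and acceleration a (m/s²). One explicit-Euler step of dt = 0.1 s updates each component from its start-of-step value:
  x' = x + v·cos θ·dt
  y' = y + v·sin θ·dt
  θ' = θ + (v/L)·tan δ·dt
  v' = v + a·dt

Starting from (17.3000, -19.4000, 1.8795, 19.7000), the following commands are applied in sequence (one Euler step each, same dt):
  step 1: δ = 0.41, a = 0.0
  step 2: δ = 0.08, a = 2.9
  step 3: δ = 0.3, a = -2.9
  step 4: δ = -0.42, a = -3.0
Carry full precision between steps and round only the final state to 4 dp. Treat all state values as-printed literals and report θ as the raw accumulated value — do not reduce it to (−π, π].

after step 1 (δ=0.41, a=0.0): (16.701467, -17.523125, 2.414640, 19.700000)
after step 2 (δ=0.08, a=2.9): (15.229477, -16.213871, 2.513350, 19.990000)
after step 3 (δ=0.3, a=-2.9): (13.612163, -15.039012, 2.899827, 19.700000)
after step 4 (δ=-0.42, a=-3.0): (11.699457, -14.567360, 2.349985, 19.400000)

(11.6995, -14.5674, 2.3500, 19.4000)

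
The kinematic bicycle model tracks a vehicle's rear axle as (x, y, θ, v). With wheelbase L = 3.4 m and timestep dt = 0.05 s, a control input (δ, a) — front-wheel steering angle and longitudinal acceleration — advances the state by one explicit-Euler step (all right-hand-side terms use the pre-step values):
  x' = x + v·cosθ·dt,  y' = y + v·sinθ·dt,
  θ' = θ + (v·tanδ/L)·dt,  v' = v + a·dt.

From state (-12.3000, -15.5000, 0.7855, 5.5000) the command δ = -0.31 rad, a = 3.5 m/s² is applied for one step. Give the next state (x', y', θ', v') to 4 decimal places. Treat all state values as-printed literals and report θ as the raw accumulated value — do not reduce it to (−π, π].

(-12.1056, -15.3055, 0.7596, 5.6750)

x' = -12.3000 + 5.5000·cos(0.7855)·0.05 = -12.1056
y' = -15.5000 + 5.5000·sin(0.7855)·0.05 = -15.3055
θ' = 0.7855 + (5.5000/3.4)·tan(-0.31)·0.05 = 0.7596
v' = 5.5000 + 3.5000·0.05 = 5.6750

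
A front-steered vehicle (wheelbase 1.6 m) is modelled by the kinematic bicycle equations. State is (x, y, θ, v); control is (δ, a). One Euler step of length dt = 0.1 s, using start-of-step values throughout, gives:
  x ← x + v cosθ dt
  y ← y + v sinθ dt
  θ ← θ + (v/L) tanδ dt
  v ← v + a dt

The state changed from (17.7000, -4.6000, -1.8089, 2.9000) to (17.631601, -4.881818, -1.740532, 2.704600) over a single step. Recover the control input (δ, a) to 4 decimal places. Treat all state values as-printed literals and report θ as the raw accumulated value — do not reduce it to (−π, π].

a = (v'−v)/dt = (-0.195400)/0.1 = -1.9540
Δθ = θ'−θ = 0.068368;  (v·dt/L) = 2.9000·0.1/1.6 = 0.181250
tan δ = Δθ·L/(v·dt) = 0.377203  →  δ = 0.3607

δ = 0.3607, a = -1.9540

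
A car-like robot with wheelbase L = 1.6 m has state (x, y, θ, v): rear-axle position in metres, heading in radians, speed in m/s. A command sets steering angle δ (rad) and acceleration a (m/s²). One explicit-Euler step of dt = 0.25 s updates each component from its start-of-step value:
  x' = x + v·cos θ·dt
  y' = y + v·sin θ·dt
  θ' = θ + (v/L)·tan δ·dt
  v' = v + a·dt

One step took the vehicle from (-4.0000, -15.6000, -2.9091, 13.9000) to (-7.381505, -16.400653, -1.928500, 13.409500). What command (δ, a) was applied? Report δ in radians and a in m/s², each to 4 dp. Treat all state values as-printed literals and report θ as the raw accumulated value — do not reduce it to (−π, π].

a = (v'−v)/dt = (-0.490500)/0.25 = -1.9620
Δθ = θ'−θ = 0.980600;  (v·dt/L) = 13.9000·0.25/1.6 = 2.171875
tan δ = Δθ·L/(v·dt) = 0.451499  →  δ = 0.4241

δ = 0.4241, a = -1.9620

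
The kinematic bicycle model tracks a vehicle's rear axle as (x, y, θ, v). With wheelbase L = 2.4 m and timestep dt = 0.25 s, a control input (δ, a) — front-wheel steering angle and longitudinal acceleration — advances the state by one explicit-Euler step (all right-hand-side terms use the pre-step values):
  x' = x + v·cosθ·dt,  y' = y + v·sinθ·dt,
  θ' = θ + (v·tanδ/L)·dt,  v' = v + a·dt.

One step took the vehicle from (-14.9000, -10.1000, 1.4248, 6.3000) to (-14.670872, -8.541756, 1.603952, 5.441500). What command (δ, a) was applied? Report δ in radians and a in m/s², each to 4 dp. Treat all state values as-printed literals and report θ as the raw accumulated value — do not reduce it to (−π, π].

a = (v'−v)/dt = (-0.858500)/0.25 = -3.4340
Δθ = θ'−θ = 0.179152;  (v·dt/L) = 6.3000·0.25/2.4 = 0.656250
tan δ = Δθ·L/(v·dt) = 0.272994  →  δ = 0.2665

δ = 0.2665, a = -3.4340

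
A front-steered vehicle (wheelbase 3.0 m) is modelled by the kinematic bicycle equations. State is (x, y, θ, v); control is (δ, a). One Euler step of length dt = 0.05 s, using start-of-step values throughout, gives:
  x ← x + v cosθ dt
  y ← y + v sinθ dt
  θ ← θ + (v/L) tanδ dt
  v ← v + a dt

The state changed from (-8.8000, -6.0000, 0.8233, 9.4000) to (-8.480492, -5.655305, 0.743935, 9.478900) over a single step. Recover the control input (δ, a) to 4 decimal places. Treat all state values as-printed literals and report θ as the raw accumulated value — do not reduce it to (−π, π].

a = (v'−v)/dt = (0.078900)/0.05 = 1.5780
Δθ = θ'−θ = -0.079365;  (v·dt/L) = 9.4000·0.05/3.0 = 0.156667
tan δ = Δθ·L/(v·dt) = -0.506585  →  δ = -0.4689

δ = -0.4689, a = 1.5780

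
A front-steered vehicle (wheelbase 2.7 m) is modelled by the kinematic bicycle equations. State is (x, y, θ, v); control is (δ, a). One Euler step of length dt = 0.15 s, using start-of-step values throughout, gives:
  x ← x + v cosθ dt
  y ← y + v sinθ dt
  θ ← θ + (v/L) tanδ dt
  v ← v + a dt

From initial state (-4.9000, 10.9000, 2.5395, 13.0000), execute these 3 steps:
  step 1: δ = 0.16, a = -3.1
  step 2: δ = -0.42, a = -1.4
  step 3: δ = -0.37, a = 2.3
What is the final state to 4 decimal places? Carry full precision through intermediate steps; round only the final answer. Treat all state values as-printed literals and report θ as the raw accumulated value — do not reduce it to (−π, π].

(-9.4627, 14.2036, 2.0795, 12.6700)

after step 1 (δ=0.16, a=-3.1): (-6.507097, 12.004418, 2.656052, 12.535000)
after step 2 (δ=-0.42, a=-1.4): (-8.170033, 12.881906, 2.345064, 12.325000)
after step 3 (δ=-0.37, a=2.3): (-9.462665, 14.203639, 2.079485, 12.670000)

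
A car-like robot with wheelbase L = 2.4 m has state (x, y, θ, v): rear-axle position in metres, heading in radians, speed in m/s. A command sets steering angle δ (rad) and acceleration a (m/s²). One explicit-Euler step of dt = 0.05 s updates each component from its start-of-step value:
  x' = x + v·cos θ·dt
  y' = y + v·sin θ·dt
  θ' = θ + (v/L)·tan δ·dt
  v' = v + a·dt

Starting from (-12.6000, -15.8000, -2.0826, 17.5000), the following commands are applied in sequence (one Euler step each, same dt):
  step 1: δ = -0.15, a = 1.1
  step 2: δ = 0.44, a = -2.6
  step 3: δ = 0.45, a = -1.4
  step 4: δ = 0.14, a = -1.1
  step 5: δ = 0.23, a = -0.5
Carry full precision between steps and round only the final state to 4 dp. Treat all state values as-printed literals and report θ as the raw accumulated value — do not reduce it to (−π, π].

(-14.1688, -19.8073, -1.6548, 17.2750)

after step 1 (δ=-0.15, a=1.1): (-13.028532, -16.562880, -2.137701, 17.555000)
after step 2 (δ=0.44, a=-2.6): (-13.499904, -17.303321, -1.965523, 17.425000)
after step 3 (δ=0.45, a=-1.4): (-13.834949, -18.107573, -1.790164, 17.355000)
after step 4 (δ=0.14, a=-1.1): (-14.023782, -18.954528, -1.739212, 17.300000)
after step 5 (δ=0.23, a=-0.5): (-14.168774, -19.807289, -1.654823, 17.275000)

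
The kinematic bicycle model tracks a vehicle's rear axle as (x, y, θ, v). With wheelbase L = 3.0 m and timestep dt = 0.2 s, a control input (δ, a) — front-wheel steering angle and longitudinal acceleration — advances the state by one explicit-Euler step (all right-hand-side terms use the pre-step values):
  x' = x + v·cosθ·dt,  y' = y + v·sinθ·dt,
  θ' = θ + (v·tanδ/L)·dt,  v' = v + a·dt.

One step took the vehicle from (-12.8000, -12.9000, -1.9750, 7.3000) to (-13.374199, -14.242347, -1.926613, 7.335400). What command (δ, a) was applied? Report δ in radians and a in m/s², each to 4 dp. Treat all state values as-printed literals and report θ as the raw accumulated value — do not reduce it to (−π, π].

δ = 0.0991, a = 0.1770

a = (v'−v)/dt = (0.035400)/0.2 = 0.1770
Δθ = θ'−θ = 0.048387;  (v·dt/L) = 7.3000·0.2/3.0 = 0.486667
tan δ = Δθ·L/(v·dt) = 0.099425  →  δ = 0.0991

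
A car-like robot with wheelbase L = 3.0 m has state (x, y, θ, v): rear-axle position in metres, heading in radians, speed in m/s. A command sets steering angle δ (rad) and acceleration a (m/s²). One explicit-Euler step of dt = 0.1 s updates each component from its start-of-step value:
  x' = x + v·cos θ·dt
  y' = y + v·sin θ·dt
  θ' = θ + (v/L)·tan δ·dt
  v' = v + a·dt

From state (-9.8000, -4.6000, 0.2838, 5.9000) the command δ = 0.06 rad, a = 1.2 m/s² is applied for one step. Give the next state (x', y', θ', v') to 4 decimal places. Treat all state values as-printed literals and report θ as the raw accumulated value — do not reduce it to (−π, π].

x' = -9.8000 + 5.9000·cos(0.2838)·0.1 = -9.2336
y' = -4.6000 + 5.9000·sin(0.2838)·0.1 = -4.4348
θ' = 0.2838 + (5.9000/3.0)·tan(0.06)·0.1 = 0.2956
v' = 5.9000 + 1.2000·0.1 = 6.0200

(-9.2336, -4.4348, 0.2956, 6.0200)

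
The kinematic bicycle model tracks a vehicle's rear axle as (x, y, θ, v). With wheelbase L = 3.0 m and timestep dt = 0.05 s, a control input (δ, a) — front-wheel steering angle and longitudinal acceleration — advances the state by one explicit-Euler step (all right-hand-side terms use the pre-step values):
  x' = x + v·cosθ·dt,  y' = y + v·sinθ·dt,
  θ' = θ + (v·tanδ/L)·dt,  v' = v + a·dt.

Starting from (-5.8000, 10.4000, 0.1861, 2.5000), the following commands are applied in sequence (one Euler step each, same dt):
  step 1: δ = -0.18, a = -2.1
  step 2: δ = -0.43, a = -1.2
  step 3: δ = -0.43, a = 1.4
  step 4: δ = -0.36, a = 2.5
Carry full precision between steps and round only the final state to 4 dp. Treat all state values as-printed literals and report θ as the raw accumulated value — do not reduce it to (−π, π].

(-5.3250, 10.4801, 0.1273, 2.5300)

after step 1 (δ=-0.18, a=-2.1): (-5.677158, 10.423128, 0.178518, 2.395000)
after step 2 (δ=-0.43, a=-1.2): (-5.559311, 10.444393, 0.160211, 2.335000)
after step 3 (δ=-0.43, a=1.4): (-5.444057, 10.463017, 0.142363, 2.405000)
after step 4 (δ=-0.36, a=2.5): (-5.325023, 10.480079, 0.127276, 2.530000)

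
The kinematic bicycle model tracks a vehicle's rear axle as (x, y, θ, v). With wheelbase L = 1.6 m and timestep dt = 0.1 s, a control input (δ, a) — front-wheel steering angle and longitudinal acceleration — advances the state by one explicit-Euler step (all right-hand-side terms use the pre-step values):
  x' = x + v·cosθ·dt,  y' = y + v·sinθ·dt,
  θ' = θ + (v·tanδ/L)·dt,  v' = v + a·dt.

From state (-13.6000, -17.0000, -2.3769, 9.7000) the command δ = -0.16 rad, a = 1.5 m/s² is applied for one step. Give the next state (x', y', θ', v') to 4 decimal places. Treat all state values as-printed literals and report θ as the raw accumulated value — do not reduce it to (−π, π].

(-14.2999, -17.6715, -2.4747, 9.8500)

x' = -13.6000 + 9.7000·cos(-2.3769)·0.1 = -14.2999
y' = -17.0000 + 9.7000·sin(-2.3769)·0.1 = -17.6715
θ' = -2.3769 + (9.7000/1.6)·tan(-0.16)·0.1 = -2.4747
v' = 9.7000 + 1.5000·0.1 = 9.8500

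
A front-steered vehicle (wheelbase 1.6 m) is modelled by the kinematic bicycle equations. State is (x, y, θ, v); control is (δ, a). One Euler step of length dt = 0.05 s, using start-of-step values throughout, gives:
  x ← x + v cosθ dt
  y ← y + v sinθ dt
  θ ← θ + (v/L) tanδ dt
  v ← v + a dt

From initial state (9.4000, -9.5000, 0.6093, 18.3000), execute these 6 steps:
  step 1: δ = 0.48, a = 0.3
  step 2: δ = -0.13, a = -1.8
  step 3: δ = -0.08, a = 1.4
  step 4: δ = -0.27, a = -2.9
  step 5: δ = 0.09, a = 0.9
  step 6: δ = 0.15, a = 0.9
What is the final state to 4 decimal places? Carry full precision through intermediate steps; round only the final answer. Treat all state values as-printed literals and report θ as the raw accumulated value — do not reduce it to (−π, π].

after step 1 (δ=0.48, a=0.3): (10.150345, -8.976351, 0.907024, 18.315000)
after step 2 (δ=-0.13, a=-1.8): (10.714531, -8.255039, 0.832198, 18.225000)
after step 3 (δ=-0.08, a=1.4): (11.328033, -7.581249, 0.786538, 18.295000)
after step 4 (δ=-0.27, a=-2.9): (11.974121, -6.933687, 0.628310, 18.150000)
after step 5 (δ=0.09, a=0.9): (12.708308, -6.400278, 0.679495, 18.195000)
after step 6 (δ=0.15, a=0.9): (13.415994, -5.828591, 0.765430, 18.240000)

(13.4160, -5.8286, 0.7654, 18.2400)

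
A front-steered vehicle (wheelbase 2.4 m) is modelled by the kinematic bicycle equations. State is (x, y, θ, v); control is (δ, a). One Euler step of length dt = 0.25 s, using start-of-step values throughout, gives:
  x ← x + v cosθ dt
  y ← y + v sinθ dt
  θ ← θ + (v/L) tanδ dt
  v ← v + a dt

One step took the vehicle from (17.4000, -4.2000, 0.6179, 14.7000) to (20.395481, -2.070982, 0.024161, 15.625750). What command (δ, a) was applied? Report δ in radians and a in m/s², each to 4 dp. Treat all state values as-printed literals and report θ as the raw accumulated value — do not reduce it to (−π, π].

δ = -0.3699, a = 3.7030

a = (v'−v)/dt = (0.925750)/0.25 = 3.7030
Δθ = θ'−θ = -0.593739;  (v·dt/L) = 14.7000·0.25/2.4 = 1.531250
tan δ = Δθ·L/(v·dt) = -0.387748  →  δ = -0.3699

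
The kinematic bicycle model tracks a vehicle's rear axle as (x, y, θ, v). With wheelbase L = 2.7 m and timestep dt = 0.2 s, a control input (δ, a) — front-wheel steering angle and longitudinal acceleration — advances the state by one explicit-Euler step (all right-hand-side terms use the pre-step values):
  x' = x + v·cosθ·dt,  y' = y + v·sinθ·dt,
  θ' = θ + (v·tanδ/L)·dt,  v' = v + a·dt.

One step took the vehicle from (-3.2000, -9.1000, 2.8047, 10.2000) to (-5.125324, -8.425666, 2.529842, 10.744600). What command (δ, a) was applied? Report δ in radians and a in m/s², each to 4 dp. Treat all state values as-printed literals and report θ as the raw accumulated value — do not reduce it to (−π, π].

a = (v'−v)/dt = (0.544600)/0.2 = 2.7230
Δθ = θ'−θ = -0.274858;  (v·dt/L) = 10.2000·0.2/2.7 = 0.755556
tan δ = Δθ·L/(v·dt) = -0.363783  →  δ = -0.3489

δ = -0.3489, a = 2.7230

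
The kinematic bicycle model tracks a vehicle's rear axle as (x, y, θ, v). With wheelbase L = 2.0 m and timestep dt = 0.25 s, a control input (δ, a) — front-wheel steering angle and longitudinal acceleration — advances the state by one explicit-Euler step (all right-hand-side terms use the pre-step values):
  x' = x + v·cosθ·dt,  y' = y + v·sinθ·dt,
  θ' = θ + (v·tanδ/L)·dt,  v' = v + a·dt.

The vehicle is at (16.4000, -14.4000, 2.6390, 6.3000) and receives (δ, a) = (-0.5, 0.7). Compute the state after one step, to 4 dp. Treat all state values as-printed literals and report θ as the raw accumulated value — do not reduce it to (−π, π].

(15.0198, -13.6413, 2.2088, 6.4750)

x' = 16.4000 + 6.3000·cos(2.6390)·0.25 = 15.0198
y' = -14.4000 + 6.3000·sin(2.6390)·0.25 = -13.6413
θ' = 2.6390 + (6.3000/2.0)·tan(-0.5)·0.25 = 2.2088
v' = 6.3000 + 0.7000·0.25 = 6.4750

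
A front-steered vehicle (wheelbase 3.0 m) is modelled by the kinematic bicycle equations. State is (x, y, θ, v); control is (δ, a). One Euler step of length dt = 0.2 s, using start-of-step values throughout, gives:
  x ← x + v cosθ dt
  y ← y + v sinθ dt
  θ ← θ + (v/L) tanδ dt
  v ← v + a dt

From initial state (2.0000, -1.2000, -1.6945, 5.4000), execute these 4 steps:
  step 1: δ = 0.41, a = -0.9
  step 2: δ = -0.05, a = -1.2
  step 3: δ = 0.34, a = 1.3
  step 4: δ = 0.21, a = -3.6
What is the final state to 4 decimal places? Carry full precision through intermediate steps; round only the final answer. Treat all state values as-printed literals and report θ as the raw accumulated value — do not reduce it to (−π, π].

after step 1 (δ=0.41, a=-0.9): (1.866741, -2.271747, -1.538033, 5.220000)
after step 2 (δ=-0.05, a=-1.2): (1.900940, -3.315187, -1.555447, 4.980000)
after step 3 (δ=0.34, a=1.3): (1.916227, -4.311070, -1.438007, 5.240000)
after step 4 (δ=0.21, a=-3.6): (2.054982, -5.349843, -1.363549, 4.520000)

(2.0550, -5.3498, -1.3635, 4.5200)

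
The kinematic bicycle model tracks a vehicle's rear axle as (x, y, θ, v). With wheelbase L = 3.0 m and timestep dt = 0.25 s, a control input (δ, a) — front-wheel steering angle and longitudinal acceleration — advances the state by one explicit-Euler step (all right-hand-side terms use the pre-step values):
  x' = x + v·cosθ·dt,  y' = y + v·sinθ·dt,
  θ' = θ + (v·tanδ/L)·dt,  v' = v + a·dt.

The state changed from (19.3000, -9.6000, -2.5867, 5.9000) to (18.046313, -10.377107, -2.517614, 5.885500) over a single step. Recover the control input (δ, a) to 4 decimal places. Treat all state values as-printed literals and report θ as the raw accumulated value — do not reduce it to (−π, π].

δ = 0.1396, a = -0.0580

a = (v'−v)/dt = (-0.014500)/0.25 = -0.0580
Δθ = θ'−θ = 0.069086;  (v·dt/L) = 5.9000·0.25/3.0 = 0.491667
tan δ = Δθ·L/(v·dt) = 0.140514  →  δ = 0.1396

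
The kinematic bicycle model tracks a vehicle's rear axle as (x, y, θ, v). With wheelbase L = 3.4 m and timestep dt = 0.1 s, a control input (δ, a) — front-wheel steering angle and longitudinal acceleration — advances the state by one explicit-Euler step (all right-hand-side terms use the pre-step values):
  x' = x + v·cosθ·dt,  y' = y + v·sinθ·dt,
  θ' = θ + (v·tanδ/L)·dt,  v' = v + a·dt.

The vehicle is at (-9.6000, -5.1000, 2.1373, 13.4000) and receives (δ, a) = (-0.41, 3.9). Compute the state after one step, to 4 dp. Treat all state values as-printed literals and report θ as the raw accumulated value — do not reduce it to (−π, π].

(-10.3192, -3.9693, 1.9660, 13.7900)

x' = -9.6000 + 13.4000·cos(2.1373)·0.1 = -10.3192
y' = -5.1000 + 13.4000·sin(2.1373)·0.1 = -3.9693
θ' = 2.1373 + (13.4000/3.4)·tan(-0.41)·0.1 = 1.9660
v' = 13.4000 + 3.9000·0.1 = 13.7900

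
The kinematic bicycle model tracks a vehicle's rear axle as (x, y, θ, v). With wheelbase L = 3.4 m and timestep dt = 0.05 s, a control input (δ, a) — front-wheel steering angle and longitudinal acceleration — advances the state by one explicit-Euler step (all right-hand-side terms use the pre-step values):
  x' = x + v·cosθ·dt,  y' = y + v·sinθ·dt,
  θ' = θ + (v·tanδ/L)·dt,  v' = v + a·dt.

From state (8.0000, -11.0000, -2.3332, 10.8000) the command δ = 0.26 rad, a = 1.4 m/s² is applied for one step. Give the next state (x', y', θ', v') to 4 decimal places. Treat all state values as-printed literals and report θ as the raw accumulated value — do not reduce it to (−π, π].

(7.6270, -11.3905, -2.2909, 10.8700)

x' = 8.0000 + 10.8000·cos(-2.3332)·0.05 = 7.6270
y' = -11.0000 + 10.8000·sin(-2.3332)·0.05 = -11.3905
θ' = -2.3332 + (10.8000/3.4)·tan(0.26)·0.05 = -2.2909
v' = 10.8000 + 1.4000·0.05 = 10.8700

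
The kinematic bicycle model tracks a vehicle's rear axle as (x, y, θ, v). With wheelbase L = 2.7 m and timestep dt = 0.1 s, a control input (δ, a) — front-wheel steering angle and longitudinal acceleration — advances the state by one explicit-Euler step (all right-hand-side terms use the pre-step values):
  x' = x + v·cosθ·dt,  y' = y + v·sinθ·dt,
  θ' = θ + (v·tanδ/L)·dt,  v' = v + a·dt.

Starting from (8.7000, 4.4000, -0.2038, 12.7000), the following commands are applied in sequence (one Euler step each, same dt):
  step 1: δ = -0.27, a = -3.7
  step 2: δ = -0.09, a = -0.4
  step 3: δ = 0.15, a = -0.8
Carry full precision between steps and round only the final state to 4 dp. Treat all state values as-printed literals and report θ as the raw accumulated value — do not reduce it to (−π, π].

(12.2521, 3.2884, -0.3064, 12.2100)

after step 1 (δ=-0.27, a=-3.7): (9.943717, 4.142962, -0.333979, 12.330000)
after step 2 (δ=-0.09, a=-0.4): (11.108588, 3.738779, -0.375190, 12.290000)
after step 3 (δ=0.15, a=-0.8): (12.252096, 3.288413, -0.306396, 12.210000)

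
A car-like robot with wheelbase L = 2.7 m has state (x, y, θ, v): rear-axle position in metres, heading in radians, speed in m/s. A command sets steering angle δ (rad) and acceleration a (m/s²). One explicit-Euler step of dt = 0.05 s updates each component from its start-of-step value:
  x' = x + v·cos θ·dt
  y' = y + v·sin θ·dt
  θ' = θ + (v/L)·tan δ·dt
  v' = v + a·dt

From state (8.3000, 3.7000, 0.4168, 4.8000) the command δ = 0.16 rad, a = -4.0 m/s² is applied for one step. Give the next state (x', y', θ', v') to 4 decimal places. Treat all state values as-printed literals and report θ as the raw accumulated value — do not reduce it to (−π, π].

x' = 8.3000 + 4.8000·cos(0.4168)·0.05 = 8.5195
y' = 3.7000 + 4.8000·sin(0.4168)·0.05 = 3.7972
θ' = 0.4168 + (4.8000/2.7)·tan(0.16)·0.05 = 0.4311
v' = 4.8000 − 4.0000·0.05 = 4.6000

(8.5195, 3.7972, 0.4311, 4.6000)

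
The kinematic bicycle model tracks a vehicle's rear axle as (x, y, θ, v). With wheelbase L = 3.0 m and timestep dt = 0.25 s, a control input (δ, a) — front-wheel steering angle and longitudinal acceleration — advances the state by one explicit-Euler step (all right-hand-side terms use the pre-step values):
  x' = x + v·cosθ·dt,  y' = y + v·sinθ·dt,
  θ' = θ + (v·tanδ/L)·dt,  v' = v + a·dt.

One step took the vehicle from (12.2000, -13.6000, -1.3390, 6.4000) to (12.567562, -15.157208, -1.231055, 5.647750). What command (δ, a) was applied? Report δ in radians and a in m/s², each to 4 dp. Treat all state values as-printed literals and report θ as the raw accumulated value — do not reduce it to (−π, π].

a = (v'−v)/dt = (-0.752250)/0.25 = -3.0090
Δθ = θ'−θ = 0.107945;  (v·dt/L) = 6.4000·0.25/3.0 = 0.533333
tan δ = Δθ·L/(v·dt) = 0.202397  →  δ = 0.1997

δ = 0.1997, a = -3.0090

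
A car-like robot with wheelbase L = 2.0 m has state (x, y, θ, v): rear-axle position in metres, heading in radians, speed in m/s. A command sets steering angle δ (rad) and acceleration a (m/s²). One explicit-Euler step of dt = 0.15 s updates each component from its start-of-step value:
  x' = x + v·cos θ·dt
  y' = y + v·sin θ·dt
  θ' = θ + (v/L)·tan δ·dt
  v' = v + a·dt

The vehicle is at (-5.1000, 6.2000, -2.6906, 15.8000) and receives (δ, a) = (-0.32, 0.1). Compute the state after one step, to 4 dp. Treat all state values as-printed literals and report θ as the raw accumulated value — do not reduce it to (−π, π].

(-7.2330, 5.1670, -3.0833, 15.8150)

x' = -5.1000 + 15.8000·cos(-2.6906)·0.15 = -7.2330
y' = 6.2000 + 15.8000·sin(-2.6906)·0.15 = 5.1670
θ' = -2.6906 + (15.8000/2.0)·tan(-0.32)·0.15 = -3.0833
v' = 15.8000 + 0.1000·0.15 = 15.8150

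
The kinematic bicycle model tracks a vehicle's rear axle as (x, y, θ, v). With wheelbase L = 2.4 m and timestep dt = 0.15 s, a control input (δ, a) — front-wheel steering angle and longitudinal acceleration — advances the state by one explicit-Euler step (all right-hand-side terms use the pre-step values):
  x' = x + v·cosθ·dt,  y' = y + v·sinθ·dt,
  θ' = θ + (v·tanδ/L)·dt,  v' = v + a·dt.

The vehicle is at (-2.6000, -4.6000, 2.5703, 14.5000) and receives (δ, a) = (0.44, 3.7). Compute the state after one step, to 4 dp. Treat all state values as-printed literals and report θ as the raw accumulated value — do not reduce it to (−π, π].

x' = -2.6000 + 14.5000·cos(2.5703)·0.15 = -4.4296
y' = -4.6000 + 14.5000·sin(2.5703)·0.15 = -3.4239
θ' = 2.5703 + (14.5000/2.4)·tan(0.44)·0.15 = 2.9969
v' = 14.5000 + 3.7000·0.15 = 15.0550

(-4.4296, -3.4239, 2.9969, 15.0550)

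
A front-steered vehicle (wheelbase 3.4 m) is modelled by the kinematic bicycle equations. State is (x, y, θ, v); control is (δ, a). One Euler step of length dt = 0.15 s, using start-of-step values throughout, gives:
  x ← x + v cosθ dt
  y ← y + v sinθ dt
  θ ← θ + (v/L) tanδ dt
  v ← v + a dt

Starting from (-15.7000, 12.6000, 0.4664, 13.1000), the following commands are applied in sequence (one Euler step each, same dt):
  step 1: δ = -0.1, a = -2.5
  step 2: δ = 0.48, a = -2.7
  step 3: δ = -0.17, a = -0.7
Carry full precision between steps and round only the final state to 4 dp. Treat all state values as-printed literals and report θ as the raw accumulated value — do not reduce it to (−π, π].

(-10.7805, 15.4332, 0.6074, 12.2150)

after step 1 (δ=-0.1, a=-2.5): (-13.944876, 13.483609, 0.408412, 12.725000)
after step 2 (δ=0.48, a=-2.7): (-12.193116, 14.241674, 0.700682, 12.320000)
after step 3 (δ=-0.17, a=-0.7): (-10.780500, 15.433152, 0.607381, 12.215000)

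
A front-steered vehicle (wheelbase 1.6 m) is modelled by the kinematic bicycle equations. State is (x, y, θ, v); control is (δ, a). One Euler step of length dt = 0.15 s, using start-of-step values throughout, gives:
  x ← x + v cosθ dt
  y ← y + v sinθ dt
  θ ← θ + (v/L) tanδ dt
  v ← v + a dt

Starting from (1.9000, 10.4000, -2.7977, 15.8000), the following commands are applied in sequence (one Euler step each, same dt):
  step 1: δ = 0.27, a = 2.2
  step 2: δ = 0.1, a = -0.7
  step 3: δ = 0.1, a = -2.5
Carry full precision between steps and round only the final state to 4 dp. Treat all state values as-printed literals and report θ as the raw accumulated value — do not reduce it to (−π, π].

after step 1 (δ=0.27, a=2.2): (-0.331235, 9.600944, -2.387752, 16.130000)
after step 2 (δ=0.1, a=-0.7): (-2.095209, 7.944932, -2.236027, 16.025000)
after step 3 (δ=0.1, a=-2.5): (-3.578902, 6.053723, -2.085290, 15.650000)

(-3.5789, 6.0537, -2.0853, 15.6500)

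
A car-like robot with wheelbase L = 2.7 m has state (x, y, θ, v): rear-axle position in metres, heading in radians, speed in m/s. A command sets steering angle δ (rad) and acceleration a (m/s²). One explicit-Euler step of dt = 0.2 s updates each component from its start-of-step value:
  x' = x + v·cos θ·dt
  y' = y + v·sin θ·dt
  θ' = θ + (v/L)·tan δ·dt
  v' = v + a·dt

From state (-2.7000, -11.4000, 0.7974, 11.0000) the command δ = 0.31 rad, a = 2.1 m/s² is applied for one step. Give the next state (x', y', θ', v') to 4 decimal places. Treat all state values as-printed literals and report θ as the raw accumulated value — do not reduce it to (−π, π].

x' = -2.7000 + 11.0000·cos(0.7974)·0.2 = -1.1631
y' = -11.4000 + 11.0000·sin(0.7974)·0.2 = -9.8258
θ' = 0.7974 + (11.0000/2.7)·tan(0.31)·0.2 = 1.0584
v' = 11.0000 + 2.1000·0.2 = 11.4200

(-1.1631, -9.8258, 1.0584, 11.4200)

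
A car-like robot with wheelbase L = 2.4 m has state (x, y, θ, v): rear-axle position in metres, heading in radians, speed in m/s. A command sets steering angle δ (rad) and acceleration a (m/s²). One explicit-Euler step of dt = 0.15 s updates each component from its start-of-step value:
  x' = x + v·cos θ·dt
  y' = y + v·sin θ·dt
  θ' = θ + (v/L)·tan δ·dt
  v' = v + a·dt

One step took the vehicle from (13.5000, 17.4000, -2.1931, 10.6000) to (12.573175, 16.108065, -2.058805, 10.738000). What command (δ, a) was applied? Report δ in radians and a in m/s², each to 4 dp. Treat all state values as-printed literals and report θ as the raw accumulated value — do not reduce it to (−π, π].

δ = 0.2000, a = 0.9200

a = (v'−v)/dt = (0.138000)/0.15 = 0.9200
Δθ = θ'−θ = 0.134295;  (v·dt/L) = 10.6000·0.15/2.4 = 0.662500
tan δ = Δθ·L/(v·dt) = 0.202709  →  δ = 0.2000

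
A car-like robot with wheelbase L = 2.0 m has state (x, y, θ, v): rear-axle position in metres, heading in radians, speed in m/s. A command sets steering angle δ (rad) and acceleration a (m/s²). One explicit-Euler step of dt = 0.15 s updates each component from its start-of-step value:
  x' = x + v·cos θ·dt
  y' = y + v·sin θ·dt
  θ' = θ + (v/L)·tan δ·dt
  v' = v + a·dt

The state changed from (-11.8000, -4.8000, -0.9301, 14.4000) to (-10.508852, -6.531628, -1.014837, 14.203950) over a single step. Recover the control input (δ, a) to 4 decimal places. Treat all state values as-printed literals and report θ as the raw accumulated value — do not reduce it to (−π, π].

a = (v'−v)/dt = (-0.196050)/0.15 = -1.3070
Δθ = θ'−θ = -0.084737;  (v·dt/L) = 14.4000·0.15/2.0 = 1.080000
tan δ = Δθ·L/(v·dt) = -0.078460  →  δ = -0.0783

δ = -0.0783, a = -1.3070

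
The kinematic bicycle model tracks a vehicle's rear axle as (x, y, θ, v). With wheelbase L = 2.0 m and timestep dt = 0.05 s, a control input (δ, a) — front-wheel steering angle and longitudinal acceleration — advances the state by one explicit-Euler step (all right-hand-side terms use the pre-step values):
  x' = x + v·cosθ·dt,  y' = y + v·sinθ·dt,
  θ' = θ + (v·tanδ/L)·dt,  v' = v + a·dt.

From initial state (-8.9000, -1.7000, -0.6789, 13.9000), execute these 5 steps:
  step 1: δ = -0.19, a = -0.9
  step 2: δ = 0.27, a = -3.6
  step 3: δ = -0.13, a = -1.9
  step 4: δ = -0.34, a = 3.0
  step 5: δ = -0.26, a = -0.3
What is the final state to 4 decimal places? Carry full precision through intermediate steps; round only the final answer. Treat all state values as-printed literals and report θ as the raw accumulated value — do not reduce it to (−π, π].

(-6.3131, -3.9542, -0.9060, 13.7150)

after step 1 (δ=-0.19, a=-0.9): (-8.359107, -2.136416, -0.745731, 13.855000)
after step 2 (δ=0.27, a=-3.6): (-7.850218, -2.606454, -0.649869, 13.675000)
after step 3 (δ=-0.13, a=-1.9): (-7.305841, -3.020179, -0.694565, 13.580000)
after step 4 (δ=-0.34, a=3.0): (-6.784144, -3.454773, -0.814659, 13.730000)
after step 5 (δ=-0.26, a=-0.3): (-6.313125, -3.954196, -0.905970, 13.715000)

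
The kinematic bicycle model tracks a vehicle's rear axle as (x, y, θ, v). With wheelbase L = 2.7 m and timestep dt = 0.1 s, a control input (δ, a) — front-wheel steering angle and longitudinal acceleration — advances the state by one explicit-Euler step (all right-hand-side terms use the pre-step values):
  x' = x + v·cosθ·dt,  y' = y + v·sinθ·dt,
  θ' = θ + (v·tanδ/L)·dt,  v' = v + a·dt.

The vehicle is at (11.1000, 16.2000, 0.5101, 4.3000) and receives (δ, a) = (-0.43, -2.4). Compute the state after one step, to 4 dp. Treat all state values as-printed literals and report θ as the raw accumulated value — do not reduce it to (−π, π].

x' = 11.1000 + 4.3000·cos(0.5101)·0.1 = 11.4753
y' = 16.2000 + 4.3000·sin(0.5101)·0.1 = 16.4100
θ' = 0.5101 + (4.3000/2.7)·tan(-0.43)·0.1 = 0.4371
v' = 4.3000 − 2.4000·0.1 = 4.0600

(11.4753, 16.4100, 0.4371, 4.0600)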